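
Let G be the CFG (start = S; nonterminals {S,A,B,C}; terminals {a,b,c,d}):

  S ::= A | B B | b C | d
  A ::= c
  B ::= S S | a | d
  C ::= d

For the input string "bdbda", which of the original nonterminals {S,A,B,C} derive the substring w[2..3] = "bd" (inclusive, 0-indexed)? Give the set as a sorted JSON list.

Convert to CNF:
  S -> B B | T0 C | c | d
  A -> c
  B -> S S | a | d
  C -> d
  T0 -> b

CYK fill, restricted to cells inside w[2..3]:
  T[2,2] 'b' = {T0}  orig:{}
  T[3,3] 'd' = {B,C,S}
  T[2,3] 'bd' = {S}

Original NTs in T[2,3] deriving "bd": ["S"]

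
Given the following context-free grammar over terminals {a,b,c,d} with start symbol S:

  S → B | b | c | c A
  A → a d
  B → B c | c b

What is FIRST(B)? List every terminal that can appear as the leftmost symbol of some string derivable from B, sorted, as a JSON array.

FIRST iteration:
[1]
  A via A→a d: +{a}
  B via B→c b: +{c}
  S via S→B: +{c}
  S via S→b: +{b}
  FIRST[S]={b,c}  FIRST[A]={a}  FIRST[B]={c}
[2] (no change)
  FIRST[S]={b,c}  FIRST[A]={a}  FIRST[B]={c}

FIRST(B) = ["c"]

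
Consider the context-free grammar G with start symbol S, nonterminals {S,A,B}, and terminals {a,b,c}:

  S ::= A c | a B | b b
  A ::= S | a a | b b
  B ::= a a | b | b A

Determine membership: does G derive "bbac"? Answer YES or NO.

CNF form of G:
  S -> A T0 | T1 B | T2 T2
  A -> A T0 | T1 B | T1 T1 | T2 T2
  B -> T1 T1 | T2 A | b
  T0 -> c
  T1 -> a
  T2 -> b

CYK fill:
  [0..0]={B,T2}  "b"  orig:{B}
  [1..1]={B,T2}  "b"  orig:{B}
  [2..2]={T1}  "a"  orig:{}
  [3..3]={T0}  "c"  orig:{}
  [0..1]={A,S}  "bb"
  [1..2]=∅  "ba"
  [2..3]=∅  "ac"
  [0..2]=∅  "bba"
  [1..3]=∅  "bac"
  [0..3]=∅  "bbac"

S ∉ T[0,3] ⇒ NO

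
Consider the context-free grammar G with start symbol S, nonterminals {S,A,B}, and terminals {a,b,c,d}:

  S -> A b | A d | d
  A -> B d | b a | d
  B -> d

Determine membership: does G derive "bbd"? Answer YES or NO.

CNF form of G:
  S -> A T0 | A T1 | d
  A -> B T0 | T1 T2 | d
  B -> d
  T0 -> d
  T1 -> b
  T2 -> a

CYK table (by increasing span):
  [0..0]={T1}  "b"  orig:{}
  [1..1]={T1}  "b"  orig:{}
  [2..2]={A,B,S,T0}  "d"  orig:{A,B,S}
  [0..1]=∅  "bb"
  [1..2]=∅  "bd"
  [0..2]=∅  "bbd"

S ∉ T[0,2] ⇒ NO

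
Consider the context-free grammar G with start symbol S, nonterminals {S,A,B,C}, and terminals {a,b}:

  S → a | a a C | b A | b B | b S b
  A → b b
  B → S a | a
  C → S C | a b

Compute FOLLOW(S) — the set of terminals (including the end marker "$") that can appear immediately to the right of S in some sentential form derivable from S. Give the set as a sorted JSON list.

Compute FIRST by fixpoint:
iter 1:
  A via A→b b: +{b}
  B via B→a: +{a}
  C via C→a b: +{a}
  S via S→a: +{a}
  S via S→b A: +{b}
  FIRST(S)={a,b}  FIRST(A)={b}  FIRST(B)={a}  FIRST(C)={a}
iter 2:
  B via B→S a: +{b}
  C via C→S C: +{b}
  FIRST(S)={a,b}  FIRST(A)={b}  FIRST(B)={a,b}  FIRST(C)={a,b}
iter 3: — fixpoint
  FIRST(S)={a,b}  FIRST(A)={b}  FIRST(B)={a,b}  FIRST(C)={a,b}

FOLLOW sets:
seed FOLLOW(S) with $
round 1:
  B→S a: FOLLOW(S) ⊇ FIRST(a) = {a}; new: +{a}
  C→S C: FOLLOW(S) ⊇ FIRST(C) = {a,b}; new: +{b}
  S→a a C: FOLLOW(C) ⊇ FOLLOW(S) ⊇ {$,a,b}; new: +{$,a,b}
  S→b A: FOLLOW(A) ⊇ FOLLOW(S) ⊇ {$,a,b}; new: +{$,a,b}
  S→b B: FOLLOW(B) ⊇ FOLLOW(S) ⊇ {$,a,b}; new: +{$,a,b}
  FOLLOW(S)={$,a,b}  FOLLOW(A)={$,a,b}  FOLLOW(B)={$,a,b}  FOLLOW(C)={$,a,b}
round 2: — fixpoint
  FOLLOW(S)={$,a,b}  FOLLOW(A)={$,a,b}  FOLLOW(B)={$,a,b}  FOLLOW(C)={$,a,b}

FOLLOW(S) = ["$", "a", "b"]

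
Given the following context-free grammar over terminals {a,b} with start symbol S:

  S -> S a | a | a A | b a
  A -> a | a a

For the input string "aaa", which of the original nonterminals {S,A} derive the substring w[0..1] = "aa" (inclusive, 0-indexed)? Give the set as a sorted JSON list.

Convert to CNF:
  S -> S T0 | T0 A | T1 T0 | a
  A -> T0 T0 | a
  T0 -> a
  T1 -> b

Fill CYK table bottom-up (cells [i..j] with 0 ≤ i ≤ j ≤ 1 only):
  T[0,0] 'a' = {A,S,T0}  orig:{A,S}
  T[1,1] 'a' = {A,S,T0}  orig:{A,S}
  T[0,1] 'aa' = {A,S}

Original NTs in T[0,1] deriving "aa": ["A", "S"]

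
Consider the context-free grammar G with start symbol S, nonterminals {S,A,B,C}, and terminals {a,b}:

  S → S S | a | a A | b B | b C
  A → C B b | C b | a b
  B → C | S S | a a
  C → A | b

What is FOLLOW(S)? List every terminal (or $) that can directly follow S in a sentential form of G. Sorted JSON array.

FIRST sets, iterate to fixpoint:
iter 1:
  A via A→a b: +{a}
  B via B→a a: +{a}
  C via C→A: +{a}
  C via C→b: +{b}
  S via S→a: +{a}
  S via S→b B: +{b}
  FIRST[S]={a,b}  FIRST[A]={a}  FIRST[B]={a}  FIRST[C]={a,b}
iter 2:
  A via A→C B b: +{b}
  B via B→C: +{b}
  FIRST[S]={a,b}  FIRST[A]={a,b}  FIRST[B]={a,b}  FIRST[C]={a,b}
iter 3: (stable)
  FIRST[S]={a,b}  FIRST[A]={a,b}  FIRST[B]={a,b}  FIRST[C]={a,b}

Compute FOLLOW by fixpoint:
initialize: $ ∈ FOLLOW(S)
round 1:
  A→C B b: FOLLOW(C) ⊇ FIRST(B) = {a,b}; new: +{a,b}
  A→C B b: FOLLOW(B) ⊇ FIRST(b) = {b}; new: +{b}
  B→S S: FOLLOW(S) ⊇ FIRST(S) = {a,b}; new: +{a,b}
  C→A: FOLLOW(A) ⊇ FOLLOW(C) ⊇ {a,b}; new: +{a,b}
  S→a A: FOLLOW(A) ⊇ FOLLOW(S) ⊇ {$,a,b}; new: +{$}
  S→b B: FOLLOW(B) ⊇ FOLLOW(S) ⊇ {$,a,b}; new: +{$,a}
  S→b C: FOLLOW(C) ⊇ FOLLOW(S) ⊇ {$,a,b}; new: +{$}
  FOLLOW(S)={$,a,b}  FOLLOW(A)={$,a,b}  FOLLOW(B)={$,a,b}  FOLLOW(C)={$,a,b}
round 2: (stable)
  FOLLOW(S)={$,a,b}  FOLLOW(A)={$,a,b}  FOLLOW(B)={$,a,b}  FOLLOW(C)={$,a,b}

FOLLOW(S) = ["$", "a", "b"]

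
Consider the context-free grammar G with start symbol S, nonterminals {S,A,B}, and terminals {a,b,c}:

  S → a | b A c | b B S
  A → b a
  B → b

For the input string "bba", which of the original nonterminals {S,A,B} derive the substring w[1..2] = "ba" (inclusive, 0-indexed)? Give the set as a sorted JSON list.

Convert to CNF:
  S -> T0 X3 | T0 X4 | a
  A -> T0 T1
  B -> b
  T0 -> b
  T1 -> a
  T2 -> c
  X3 -> A T2
  X4 -> B S

Fill CYK table bottom-up, restricted to cells inside w[1..2]:
  cell(1,1) b: {B,T0}  orig:{B}
  cell(2,2) a: {S,T1}  orig:{S}
  cell(1,2) ba: {A,X4}  orig:{A}

Original NTs in T[1,2] deriving "ba": ["A"]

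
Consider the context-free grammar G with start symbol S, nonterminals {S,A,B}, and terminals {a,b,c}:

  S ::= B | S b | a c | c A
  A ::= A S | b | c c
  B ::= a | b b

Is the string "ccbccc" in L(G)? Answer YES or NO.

Convert to CNF:
  S -> S T1 | T0 A | T1 T1 | T2 T0 | a
  A -> A S | T0 T0 | b
  B -> T1 T1 | a
  T0 -> c
  T1 -> b
  T2 -> a

CYK fill:
  [0..0]={T0}  "c"  orig:{}
  [1..1]={T0}  "c"  orig:{}
  [2..2]={A,T1}  "b"  orig:{A}
  [3..3]={T0}  "c"  orig:{}
  [4..4]={T0}  "c"  orig:{}
  [5..5]={T0}  "c"  orig:{}
  [0..1]={A}  "cc"
  [1..2]={S}  "cb"
  [2..3]=∅  "bc"
  [3..4]={A}  "cc"
  [4..5]={A}  "cc"
  [0..2]=∅  "ccb"
  [1..3]=∅  "cbc"
  [2..4]=∅  "bcc"
  [3..5]={S}  "ccc"
  [0..3]=∅  "ccbc"
  [1..4]=∅  "cbcc"
  [2..5]={A}  "bccc"
  [0..4]=∅  "ccbcc"
  [1..5]={S}  "cbccc"
  [0..5]=∅  "ccbccc"

S ∉ T[0,5] ⇒ NO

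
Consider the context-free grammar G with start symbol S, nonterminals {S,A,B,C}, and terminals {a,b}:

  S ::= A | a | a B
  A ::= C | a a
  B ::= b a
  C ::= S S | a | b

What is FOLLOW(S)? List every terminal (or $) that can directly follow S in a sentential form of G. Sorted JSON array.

FIRST sets, iterate to fixpoint:
iter 1:
  A via A→a a: +{a}
  B via B→b a: +{b}
  C via C→a: +{a}
  C via C→b: +{b}
  S via S→A: +{a}
  FIRST(S)={a}  FIRST(A)={a}  FIRST(B)={b}  FIRST(C)={a,b}
iter 2:
  A via A→C: +{b}
  S via S→A: +{b}
  FIRST(S)={a,b}  FIRST(A)={a,b}  FIRST(B)={b}  FIRST(C)={a,b}
iter 3: (stable)
  FIRST(S)={a,b}  FIRST(A)={a,b}  FIRST(B)={b}  FIRST(C)={a,b}

Compute FOLLOW by fixpoint:
seed FOLLOW(S) with $
pass 1:
  C→S S: FOLLOW(S) ⊇ FIRST(S) = {a,b}; new: +{a,b}
  S→A: FOLLOW(A) ⊇ FOLLOW(S) ⊇ {$,a,b}; new: +{$,a,b}
  S→a B: FOLLOW(B) ⊇ FOLLOW(S) ⊇ {$,a,b}; new: +{$,a,b}
  S: {$,a,b}  A: {$,a,b}  B: {$,a,b}  C: {}
pass 2:
  A→C: FOLLOW(C) ⊇ FOLLOW(A) ⊇ {$,a,b}; new: +{$,a,b}
  S: {$,a,b}  A: {$,a,b}  B: {$,a,b}  C: {$,a,b}
pass 3: — fixpoint
  S: {$,a,b}  A: {$,a,b}  B: {$,a,b}  C: {$,a,b}

FOLLOW(S) = ["$", "a", "b"]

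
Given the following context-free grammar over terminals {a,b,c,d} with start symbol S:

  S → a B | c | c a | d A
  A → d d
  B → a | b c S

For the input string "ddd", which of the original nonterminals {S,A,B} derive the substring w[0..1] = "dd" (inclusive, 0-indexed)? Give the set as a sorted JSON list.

CNF form of G:
  S -> T0 A | T2 T3 | T3 B | c
  A -> T0 T0
  B -> T1 X4 | a
  T0 -> d
  T1 -> b
  T2 -> c
  T3 -> a
  X4 -> T2 S

CYK table (by increasing span) — only the sub-triangle for w[0..1]:
  [0..0]={T0}  "d"  orig:{}
  [1..1]={T0}  "d"  orig:{}
  [0..1]={A}  "dd"

Original NTs in T[0,1] deriving "dd": ["A"]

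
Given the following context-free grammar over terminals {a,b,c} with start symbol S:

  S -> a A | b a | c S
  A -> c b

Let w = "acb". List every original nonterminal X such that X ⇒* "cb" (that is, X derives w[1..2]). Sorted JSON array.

Convert to CNF:
  S -> T0 S | T1 T2 | T2 A
  A -> T0 T1
  T0 -> c
  T1 -> b
  T2 -> a

Fill CYK table bottom-up — only the sub-triangle for w[1..2]:
  [1..1]={T0}  "c"  orig:{}
  [2..2]={T1}  "b"  orig:{}
  [1..2]={A}  "cb"

Original NTs in T[1,2] deriving "cb": ["A"]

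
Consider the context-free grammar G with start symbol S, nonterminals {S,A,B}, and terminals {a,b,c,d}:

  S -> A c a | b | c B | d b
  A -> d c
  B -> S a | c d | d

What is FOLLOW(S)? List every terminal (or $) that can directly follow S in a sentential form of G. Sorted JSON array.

Compute FIRST by fixpoint:
iter 1:
  A via A→d c: +{d}
  B via B→c d: +{c}
  B via B→d: +{d}
  S via S→A c a: +{d}
  S via S→b: +{b}
  S via S→c B: +{c}
  FIRST[S]={b,c,d}  FIRST[A]={d}  FIRST[B]={c,d}
iter 2:
  B via B→S a: +{b}
  FIRST[S]={b,c,d}  FIRST[A]={d}  FIRST[B]={b,c,d}
iter 3: done
  FIRST[S]={b,c,d}  FIRST[A]={d}  FIRST[B]={b,c,d}

Compute FOLLOW by fixpoint:
initialize: $ ∈ FOLLOW(S)
round 1:
  B→S a: FOLLOW(S) ⊇ FIRST(a) = {a}; new: +{a}
  S→A c a: FOLLOW(A) ⊇ FIRST(c) = {c}; new: +{c}
  S→c B: FOLLOW(B) ⊇ FOLLOW(S) ⊇ {$,a}; new: +{$,a}
  S: {$,a}  A: {c}  B: {$,a}
round 2: (no change)
  S: {$,a}  A: {c}  B: {$,a}

FOLLOW(S) = ["$", "a"]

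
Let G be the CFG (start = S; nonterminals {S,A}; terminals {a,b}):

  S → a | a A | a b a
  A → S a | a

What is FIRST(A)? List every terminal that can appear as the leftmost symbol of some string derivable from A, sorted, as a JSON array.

FIRST sets, iterate to fixpoint:
iter 1:
  A via A→a: +{a}
  S via S→a: +{a}
  FIRST(S)={a}  FIRST(A)={a}
iter 2: — fixpoint
  FIRST(S)={a}  FIRST(A)={a}

FIRST(A) = ["a"]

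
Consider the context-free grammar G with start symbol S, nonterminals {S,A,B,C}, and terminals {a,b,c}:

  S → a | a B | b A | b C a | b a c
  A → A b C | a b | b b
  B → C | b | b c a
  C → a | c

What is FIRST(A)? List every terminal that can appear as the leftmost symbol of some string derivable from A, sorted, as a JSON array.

Compute FIRST by fixpoint:
[1]
  A via A→a b: +{a}
  A via A→b b: +{b}
  B via B→b: +{b}
  C via C→a: +{a}
  C via C→c: +{c}
  S via S→a: +{a}
  S via S→b A: +{b}
  FIRST(S)={a,b}  FIRST(A)={a,b}  FIRST(B)={b}  FIRST(C)={a,c}
[2]
  B via B→C: +{a,c}
  FIRST(S)={a,b}  FIRST(A)={a,b}  FIRST(B)={a,b,c}  FIRST(C)={a,c}
[3] — fixpoint
  FIRST(S)={a,b}  FIRST(A)={a,b}  FIRST(B)={a,b,c}  FIRST(C)={a,c}

FIRST(A) = ["a", "b"]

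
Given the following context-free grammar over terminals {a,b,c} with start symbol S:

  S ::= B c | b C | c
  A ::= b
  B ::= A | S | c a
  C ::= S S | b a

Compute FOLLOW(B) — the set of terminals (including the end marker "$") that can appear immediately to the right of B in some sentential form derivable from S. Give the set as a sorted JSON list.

FIRST sets, iterate to fixpoint:
iter 1:
  A via A→b: +{b}
  B via B→A: +{b}
  B via B→c a: +{c}
  C via C→b a: +{b}
  S via S→B c: +{b,c}
  FIRST[S]={b,c}  FIRST[A]={b}  FIRST[B]={b,c}  FIRST[C]={b}
iter 2:
  C via C→S S: +{c}
  FIRST[S]={b,c}  FIRST[A]={b}  FIRST[B]={b,c}  FIRST[C]={b,c}
iter 3: — fixpoint
  FIRST[S]={b,c}  FIRST[A]={b}  FIRST[B]={b,c}  FIRST[C]={b,c}

FOLLOW sets:
seed FOLLOW(S) with $
pass 1:
  C→S S: FOLLOW(S) ⊇ FIRST(S) = {b,c}; new: +{b,c}
  S→B c: FOLLOW(B) ⊇ FIRST(c) = {c}; new: +{c}
  S→b C: FOLLOW(C) ⊇ FOLLOW(S) ⊇ {$,b,c}; new: +{$,b,c}
  S: {$,b,c}  A: {}  B: {c}  C: {$,b,c}
pass 2:
  B→A: FOLLOW(A) ⊇ FOLLOW(B) ⊇ {c}; new: +{c}
  S: {$,b,c}  A: {c}  B: {c}  C: {$,b,c}
pass 3: (no change)
  S: {$,b,c}  A: {c}  B: {c}  C: {$,b,c}

FOLLOW(B) = ["c"]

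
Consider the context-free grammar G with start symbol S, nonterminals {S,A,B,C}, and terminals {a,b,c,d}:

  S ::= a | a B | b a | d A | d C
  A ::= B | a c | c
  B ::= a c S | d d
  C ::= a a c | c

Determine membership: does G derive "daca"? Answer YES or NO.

Convert to CNF:
  S -> T0 B | T2 A | T2 C | T3 T0 | a
  A -> T0 T1 | T0 X4 | T2 T2 | c
  B -> T0 X5 | T2 T2
  C -> T0 X6 | c
  T0 -> a
  T1 -> c
  T2 -> d
  T3 -> b
  X4 -> T1 S
  X5 -> T1 S
  X6 -> T0 T1

CYK fill:
  T[0,0] 'd' = {T2}  orig:{}
  T[1,1] 'a' = {S,T0}  orig:{S}
  T[2,2] 'c' = {A,C,T1}  orig:{A,C}
  T[3,3] 'a' = {S,T0}  orig:{S}
  T[0,1] 'da' = ∅
  T[1,2] 'ac' = {A,X6}  orig:{A}
  T[2,3] 'ca' = {X4,X5}  orig:{}
  T[0,2] 'dac' = {S}
  T[1,3] 'aca' = {A,B}
  T[0,3] 'daca' = {S}

S ∈ T[0,3] ⇒ YES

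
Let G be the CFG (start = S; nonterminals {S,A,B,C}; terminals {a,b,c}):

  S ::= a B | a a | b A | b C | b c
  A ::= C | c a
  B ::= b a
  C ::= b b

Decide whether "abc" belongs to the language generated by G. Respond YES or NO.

CNF form of G:
  S -> T0 A | T0 C | T0 T1 | T2 B | T2 T2
  A -> T0 T0 | T1 T2
  B -> T0 T2
  C -> T0 T0
  T0 -> b
  T1 -> c
  T2 -> a

Fill CYK table bottom-up:
  cell(0,0) a: {T2}  orig:{}
  cell(1,1) b: {T0}  orig:{}
  cell(2,2) c: {T1}  orig:{}
  cell(0,1) ab: ∅
  cell(1,2) bc: {S}
  cell(0,2) abc: ∅

S ∉ T[0,2] ⇒ NO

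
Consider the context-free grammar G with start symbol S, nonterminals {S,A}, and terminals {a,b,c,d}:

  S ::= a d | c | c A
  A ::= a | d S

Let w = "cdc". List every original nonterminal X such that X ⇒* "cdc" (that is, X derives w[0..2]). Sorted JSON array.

Convert to CNF:
  S -> T1 T0 | T2 A | c
  A -> T0 S | a
  T0 -> d
  T1 -> a
  T2 -> c

CYK table (by increasing span) — only the sub-triangle for w[0..2]:
  T[0,0] 'c' = {S,T2}  orig:{S}
  T[1,1] 'd' = {T0}  orig:{}
  T[2,2] 'c' = {S,T2}  orig:{S}
  T[0,1] 'cd' = ∅
  T[1,2] 'dc' = {A}
  T[0,2] 'cdc' = {S}

Original NTs in T[0,2] deriving "cdc": ["S"]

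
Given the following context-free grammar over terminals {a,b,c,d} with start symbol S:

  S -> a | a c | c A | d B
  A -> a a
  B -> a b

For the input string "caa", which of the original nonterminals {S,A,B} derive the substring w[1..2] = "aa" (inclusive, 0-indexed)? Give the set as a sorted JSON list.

CNF form of G:
  S -> T0 T2 | T2 A | T3 B | a
  A -> T0 T0
  B -> T0 T1
  T0 -> a
  T1 -> b
  T2 -> c
  T3 -> d

CYK table (by increasing span) (cells [i..j] with 1 ≤ i ≤ j ≤ 2 only):
  T[1,1] 'a' = {S,T0}  orig:{S}
  T[2,2] 'a' = {S,T0}  orig:{S}
  T[1,2] 'aa' = {A}

Original NTs in T[1,2] deriving "aa": ["A"]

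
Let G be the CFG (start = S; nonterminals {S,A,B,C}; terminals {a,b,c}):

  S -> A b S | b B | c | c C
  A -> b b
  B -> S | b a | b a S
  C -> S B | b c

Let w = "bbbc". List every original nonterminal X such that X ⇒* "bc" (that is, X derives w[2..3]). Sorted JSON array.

CNF form of G:
  S -> A X5 | T0 B | T2 C | c
  A -> T0 T0
  B -> A X3 | T0 B | T0 T1 | T0 X4 | T2 C | c
  C -> S B | T0 T2
  T0 -> b
  T1 -> a
  T2 -> c
  X3 -> T0 S
  X4 -> T1 S
  X5 -> T0 S

Fill CYK table bottom-up — only the sub-triangle for w[2..3]:
  cell(2,2) b: {T0}  orig:{}
  cell(3,3) c: {B,S,T2}  orig:{B,S}
  cell(2,3) bc: {B,C,S,X3,X5}  orig:{B,C,S}

Original NTs in T[2,3] deriving "bc": ["B", "C", "S"]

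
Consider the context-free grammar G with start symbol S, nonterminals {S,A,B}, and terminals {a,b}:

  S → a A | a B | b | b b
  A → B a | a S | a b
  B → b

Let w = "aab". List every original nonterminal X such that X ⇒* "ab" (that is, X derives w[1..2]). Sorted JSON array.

Convert to CNF:
  S -> T0 A | T0 B | T1 T1 | b
  A -> B T0 | T0 S | T0 T1
  B -> b
  T0 -> a
  T1 -> b

CYK fill — only the sub-triangle for w[1..2]:
  [1..1]={T0}  "a"  orig:{}
  [2..2]={B,S,T1}  "b"  orig:{B,S}
  [1..2]={A,S}  "ab"

Original NTs in T[1,2] deriving "ab": ["A", "S"]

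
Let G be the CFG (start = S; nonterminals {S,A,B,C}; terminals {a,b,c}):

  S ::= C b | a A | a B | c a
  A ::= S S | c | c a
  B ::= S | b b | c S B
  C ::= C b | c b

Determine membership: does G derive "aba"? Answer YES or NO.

Convert to CNF:
  S -> C T2 | T0 T1 | T1 A | T1 B
  A -> S S | T0 T1 | c
  B -> C T2 | T0 T1 | T0 X3 | T1 A | T1 B | T2 T2
  C -> C T2 | T0 T2
  T0 -> c
  T1 -> a
  T2 -> b
  X3 -> S B

CYK fill:
  [0..0]={T1}  "a"  orig:{}
  [1..1]={T2}  "b"  orig:{}
  [2..2]={T1}  "a"  orig:{}
  [0..1]=∅  "ab"
  [1..2]=∅  "ba"
  [0..2]=∅  "aba"

S ∉ T[0,2] ⇒ NO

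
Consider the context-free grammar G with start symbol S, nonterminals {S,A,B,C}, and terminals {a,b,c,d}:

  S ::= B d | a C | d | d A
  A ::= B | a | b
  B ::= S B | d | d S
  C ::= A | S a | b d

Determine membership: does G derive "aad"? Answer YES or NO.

CNF form of G:
  S -> B T0 | T0 A | T1 C | d
  A -> S B | T0 S | a | b | d
  B -> S B | T0 S | d
  C -> S B | S T1 | T0 S | T2 T0 | a | b | d
  T0 -> d
  T1 -> a
  T2 -> b

CYK table (by increasing span):
  [0..0]={A,C,T1}  "a"  orig:{A,C}
  [1..1]={A,C,T1}  "a"  orig:{A,C}
  [2..2]={A,B,C,S,T0}  "d"  orig:{A,B,C,S}
  [0..1]={S}  "aa"
  [1..2]={S}  "ad"
  [0..2]={A,B,C}  "aad"

S ∉ T[0,2] ⇒ NO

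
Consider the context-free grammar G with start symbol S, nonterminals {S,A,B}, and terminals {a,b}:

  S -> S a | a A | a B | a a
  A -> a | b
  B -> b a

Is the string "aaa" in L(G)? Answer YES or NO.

CNF form of G:
  S -> S T1 | T1 A | T1 B | T1 T1
  A -> a | b
  B -> T0 T1
  T0 -> b
  T1 -> a

Fill CYK table bottom-up:
  cell(0,0) a: {A,T1}  orig:{A}
  cell(1,1) a: {A,T1}  orig:{A}
  cell(2,2) a: {A,T1}  orig:{A}
  cell(0,1) aa: {S}
  cell(1,2) aa: {S}
  cell(0,2) aaa: {S}

S ∈ T[0,2] ⇒ YES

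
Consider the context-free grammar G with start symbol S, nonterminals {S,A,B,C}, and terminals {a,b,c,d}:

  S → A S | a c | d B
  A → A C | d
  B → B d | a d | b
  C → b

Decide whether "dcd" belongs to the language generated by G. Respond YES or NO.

CNF form of G:
  S -> A S | T0 B | T1 T2
  A -> A C | d
  B -> B T0 | T1 T0 | b
  C -> b
  T0 -> d
  T1 -> a
  T2 -> c

CYK fill:
  T[0,0] 'd' = {A,T0}  orig:{A}
  T[1,1] 'c' = {T2}  orig:{}
  T[2,2] 'd' = {A,T0}  orig:{A}
  T[0,1] 'dc' = ∅
  T[1,2] 'cd' = ∅
  T[0,2] 'dcd' = ∅

S ∉ T[0,2] ⇒ NO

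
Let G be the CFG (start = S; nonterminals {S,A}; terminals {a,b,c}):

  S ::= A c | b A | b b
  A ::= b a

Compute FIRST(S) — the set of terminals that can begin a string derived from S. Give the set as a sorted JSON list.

FIRST sets, iterate to fixpoint:
pass 1:
  A via A→b a: +{b}
  S via S→A c: +{b}
  FIRST(S)={b}  FIRST(A)={b}
pass 2: done
  FIRST(S)={b}  FIRST(A)={b}

FIRST(S) = ["b"]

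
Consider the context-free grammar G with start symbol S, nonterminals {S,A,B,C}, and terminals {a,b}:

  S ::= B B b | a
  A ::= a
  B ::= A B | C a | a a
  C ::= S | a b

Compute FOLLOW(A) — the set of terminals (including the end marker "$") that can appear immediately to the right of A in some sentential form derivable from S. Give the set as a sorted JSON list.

Compute FIRST by fixpoint:
round 1:
  A via A→a: +{a}
  B via B→A B: +{a}
  C via C→a b: +{a}
  S via S→B B b: +{a}
  S: {a}  A: {a}  B: {a}  C: {a}
round 2: (no change)
  S: {a}  A: {a}  B: {a}  C: {a}

Compute FOLLOW by fixpoint:
FOLLOW(S) := {$}
[1]
  B→A B: FOLLOW(A) ⊇ FIRST(B) = {a}; new: +{a}
  B→C a: FOLLOW(C) ⊇ FIRST(a) = {a}; new: +{a}
  C→S: FOLLOW(S) ⊇ FOLLOW(C) ⊇ {a}; new: +{a}
  S→B B b: FOLLOW(B) ⊇ FIRST(B) = {a}; new: +{a}
  S→B B b: FOLLOW(B) ⊇ FIRST(b) = {b}; new: +{b}
  FOLLOW[S]={$,a}  FOLLOW[A]={a}  FOLLOW[B]={a,b}  FOLLOW[C]={a}
[2] done
  FOLLOW[S]={$,a}  FOLLOW[A]={a}  FOLLOW[B]={a,b}  FOLLOW[C]={a}

FOLLOW(A) = ["a"]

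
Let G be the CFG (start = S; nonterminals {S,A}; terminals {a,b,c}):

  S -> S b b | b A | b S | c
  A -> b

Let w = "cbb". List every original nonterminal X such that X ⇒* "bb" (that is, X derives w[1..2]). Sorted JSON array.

Convert to CNF:
  S -> S X1 | T0 A | T0 S | c
  A -> b
  T0 -> b
  X1 -> T0 T0

CYK fill (cells [i..j] with 1 ≤ i ≤ j ≤ 2 only):
  T[1,1] 'b' = {A,T0}  orig:{A}
  T[2,2] 'b' = {A,T0}  orig:{A}
  T[1,2] 'bb' = {S,X1}  orig:{S}

Original NTs in T[1,2] deriving "bb": ["S"]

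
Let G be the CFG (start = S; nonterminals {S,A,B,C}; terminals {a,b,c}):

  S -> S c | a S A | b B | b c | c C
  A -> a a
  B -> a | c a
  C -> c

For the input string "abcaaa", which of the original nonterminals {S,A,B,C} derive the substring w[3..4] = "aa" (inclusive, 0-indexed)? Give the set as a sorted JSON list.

CNF form of G:
  S -> S T1 | T0 X3 | T1 C | T2 B | T2 T1
  A -> T0 T0
  B -> T1 T0 | a
  C -> c
  T0 -> a
  T1 -> c
  T2 -> b
  X3 -> S A

CYK table (by increasing span), restricted to cells inside w[3..4]:
  cell(3,3) a: {B,T0}  orig:{B}
  cell(4,4) a: {B,T0}  orig:{B}
  cell(3,4) aa: {A}

Original NTs in T[3,4] deriving "aa": ["A"]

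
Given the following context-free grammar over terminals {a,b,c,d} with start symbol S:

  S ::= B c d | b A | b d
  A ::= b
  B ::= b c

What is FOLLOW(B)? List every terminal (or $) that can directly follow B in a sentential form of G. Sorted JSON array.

Compute FIRST by fixpoint:
round 1:
  A via A→b: +{b}
  B via B→b c: +{b}
  S via S→B c d: +{b}
  S: {b}  A: {b}  B: {b}
round 2: — fixpoint
  S: {b}  A: {b}  B: {b}

Compute FOLLOW by fixpoint:
FOLLOW(S) := {$}
[1]
  S→B c d: FOLLOW(B) ⊇ FIRST(c) = {c}; new: +{c}
  S→b A: FOLLOW(A) ⊇ FOLLOW(S) ⊇ {$}; new: +{$}
  FOLLOW[S]={$}  FOLLOW[A]={$}  FOLLOW[B]={c}
[2] (no change)
  FOLLOW[S]={$}  FOLLOW[A]={$}  FOLLOW[B]={c}

FOLLOW(B) = ["c"]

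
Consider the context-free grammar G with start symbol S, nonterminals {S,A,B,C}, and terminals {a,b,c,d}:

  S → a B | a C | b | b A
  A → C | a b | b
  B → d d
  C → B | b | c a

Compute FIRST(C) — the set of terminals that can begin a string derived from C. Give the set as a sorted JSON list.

Compute FIRST by fixpoint:
pass 1:
  A via A→a b: +{a}
  A via A→b: +{b}
  B via B→d d: +{d}
  C via C→B: +{d}
  C via C→b: +{b}
  C via C→c a: +{c}
  S via S→a B: +{a}
  S via S→b: +{b}
  FIRST[S]={a,b}  FIRST[A]={a,b}  FIRST[B]={d}  FIRST[C]={b,c,d}
pass 2:
  A via A→C: +{c,d}
  FIRST[S]={a,b}  FIRST[A]={a,b,c,d}  FIRST[B]={d}  FIRST[C]={b,c,d}
pass 3: (no change)
  FIRST[S]={a,b}  FIRST[A]={a,b,c,d}  FIRST[B]={d}  FIRST[C]={b,c,d}

FIRST(C) = ["b", "c", "d"]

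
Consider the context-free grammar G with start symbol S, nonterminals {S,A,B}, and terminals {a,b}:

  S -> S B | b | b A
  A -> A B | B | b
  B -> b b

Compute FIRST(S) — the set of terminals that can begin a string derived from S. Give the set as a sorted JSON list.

FIRST sets, iterate to fixpoint:
iter 1:
  A via A→b: +{b}
  B via B→b b: +{b}
  S via S→b: +{b}
  FIRST[S]={b}  FIRST[A]={b}  FIRST[B]={b}
iter 2: (no change)
  FIRST[S]={b}  FIRST[A]={b}  FIRST[B]={b}

FIRST(S) = ["b"]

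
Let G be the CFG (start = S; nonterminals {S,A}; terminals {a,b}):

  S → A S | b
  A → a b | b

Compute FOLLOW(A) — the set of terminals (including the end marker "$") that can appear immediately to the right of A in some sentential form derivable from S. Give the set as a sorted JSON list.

FIRST sets, iterate to fixpoint:
round 1:
  A via A→a b: +{a}
  A via A→b: +{b}
  S via S→A S: +{a,b}
  FIRST[S]={a,b}  FIRST[A]={a,b}
round 2: — fixpoint
  FIRST[S]={a,b}  FIRST[A]={a,b}

FOLLOW sets:
seed FOLLOW(S) with $
[1]
  S→A S: FOLLOW(A) ⊇ FIRST(S) = {a,b}; new: +{a,b}
  S: {$}  A: {a,b}
[2] (stable)
  S: {$}  A: {a,b}

FOLLOW(A) = ["a", "b"]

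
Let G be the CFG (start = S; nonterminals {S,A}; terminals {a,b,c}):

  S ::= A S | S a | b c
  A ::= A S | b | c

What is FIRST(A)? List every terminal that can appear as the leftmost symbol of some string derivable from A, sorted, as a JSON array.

Compute FIRST by fixpoint:
pass 1:
  A via A→b: +{b}
  A via A→c: +{c}
  S via S→A S: +{b,c}
  S: {b,c}  A: {b,c}
pass 2: (no change)
  S: {b,c}  A: {b,c}

FIRST(A) = ["b", "c"]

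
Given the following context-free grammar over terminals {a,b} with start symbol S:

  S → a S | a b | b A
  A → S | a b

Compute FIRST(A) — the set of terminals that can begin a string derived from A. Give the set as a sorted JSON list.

FIRST iteration:
[1]
  A via A→a b: +{a}
  S via S→a S: +{a}
  S via S→b A: +{b}
  S: {a,b}  A: {a}
[2]
  A via A→S: +{b}
  S: {a,b}  A: {a,b}
[3] done
  S: {a,b}  A: {a,b}

FIRST(A) = ["a", "b"]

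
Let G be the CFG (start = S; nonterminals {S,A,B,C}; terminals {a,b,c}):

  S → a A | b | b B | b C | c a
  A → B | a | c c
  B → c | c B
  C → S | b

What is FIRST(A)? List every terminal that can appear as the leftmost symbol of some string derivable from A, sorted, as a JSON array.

FIRST sets, iterate to fixpoint:
[1]
  A via A→a: +{a}
  A via A→c c: +{c}
  B via B→c: +{c}
  C via C→b: +{b}
  S via S→a A: +{a}
  S via S→b: +{b}
  S via S→c a: +{c}
  FIRST[S]={a,b,c}  FIRST[A]={a,c}  FIRST[B]={c}  FIRST[C]={b}
[2]
  C via C→S: +{a,c}
  FIRST[S]={a,b,c}  FIRST[A]={a,c}  FIRST[B]={c}  FIRST[C]={a,b,c}
[3] — fixpoint
  FIRST[S]={a,b,c}  FIRST[A]={a,c}  FIRST[B]={c}  FIRST[C]={a,b,c}

FIRST(A) = ["a", "c"]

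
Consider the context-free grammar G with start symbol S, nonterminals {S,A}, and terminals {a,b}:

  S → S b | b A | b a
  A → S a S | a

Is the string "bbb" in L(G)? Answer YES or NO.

Convert to CNF:
  S -> S T1 | T1 A | T1 T0
  A -> S X2 | a
  T0 -> a
  T1 -> b
  X2 -> T0 S

CYK table (by increasing span):
  [0..0]={T1}  "b"  orig:{}
  [1..1]={T1}  "b"  orig:{}
  [2..2]={T1}  "b"  orig:{}
  [0..1]=∅  "bb"
  [1..2]=∅  "bb"
  [0..2]=∅  "bbb"

S ∉ T[0,2] ⇒ NO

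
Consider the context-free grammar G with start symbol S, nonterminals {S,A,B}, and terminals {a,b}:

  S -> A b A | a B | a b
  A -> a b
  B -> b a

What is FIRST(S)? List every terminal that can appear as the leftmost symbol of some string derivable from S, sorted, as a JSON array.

Compute FIRST by fixpoint:
pass 1:
  A via A→a b: +{a}
  B via B→b a: +{b}
  S via S→A b A: +{a}
  FIRST(S)={a}  FIRST(A)={a}  FIRST(B)={b}
pass 2: (no change)
  FIRST(S)={a}  FIRST(A)={a}  FIRST(B)={b}

FIRST(S) = ["a"]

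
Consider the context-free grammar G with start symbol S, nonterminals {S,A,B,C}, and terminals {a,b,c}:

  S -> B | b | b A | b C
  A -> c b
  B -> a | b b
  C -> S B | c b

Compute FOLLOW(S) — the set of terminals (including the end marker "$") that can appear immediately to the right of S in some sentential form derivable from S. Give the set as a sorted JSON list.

FIRST iteration:
iter 1:
  A via A→c b: +{c}
  B via B→a: +{a}
  B via B→b b: +{b}
  C via C→c b: +{c}
  S via S→B: +{a,b}
  FIRST[S]={a,b}  FIRST[A]={c}  FIRST[B]={a,b}  FIRST[C]={c}
iter 2:
  C via C→S B: +{a,b}
  FIRST[S]={a,b}  FIRST[A]={c}  FIRST[B]={a,b}  FIRST[C]={a,b,c}
iter 3: — fixpoint
  FIRST[S]={a,b}  FIRST[A]={c}  FIRST[B]={a,b}  FIRST[C]={a,b,c}

FOLLOW sets:
seed FOLLOW(S) with $
pass 1:
  C→S B: FOLLOW(S) ⊇ FIRST(B) = {a,b}; new: +{a,b}
  S→B: FOLLOW(B) ⊇ FOLLOW(S) ⊇ {$,a,b}; new: +{$,a,b}
  S→b A: FOLLOW(A) ⊇ FOLLOW(S) ⊇ {$,a,b}; new: +{$,a,b}
  S→b C: FOLLOW(C) ⊇ FOLLOW(S) ⊇ {$,a,b}; new: +{$,a,b}
  S: {$,a,b}  A: {$,a,b}  B: {$,a,b}  C: {$,a,b}
pass 2: done
  S: {$,a,b}  A: {$,a,b}  B: {$,a,b}  C: {$,a,b}

FOLLOW(S) = ["$", "a", "b"]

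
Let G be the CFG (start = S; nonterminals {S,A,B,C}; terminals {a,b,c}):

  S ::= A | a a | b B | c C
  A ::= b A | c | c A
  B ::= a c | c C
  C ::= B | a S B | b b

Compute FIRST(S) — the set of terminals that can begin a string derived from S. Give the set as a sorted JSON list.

FIRST iteration:
[1]
  A via A→b A: +{b}
  A via A→c: +{c}
  B via B→a c: +{a}
  B via B→c C: +{c}
  C via C→B: +{a,c}
  C via C→b b: +{b}
  S via S→A: +{b,c}
  S via S→a a: +{a}
  S: {a,b,c}  A: {b,c}  B: {a,c}  C: {a,b,c}
[2] (stable)
  S: {a,b,c}  A: {b,c}  B: {a,c}  C: {a,b,c}

FIRST(S) = ["a", "b", "c"]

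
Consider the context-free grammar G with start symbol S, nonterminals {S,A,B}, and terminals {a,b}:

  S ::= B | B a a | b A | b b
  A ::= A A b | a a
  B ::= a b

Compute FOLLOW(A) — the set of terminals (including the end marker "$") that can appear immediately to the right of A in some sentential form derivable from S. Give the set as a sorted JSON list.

FIRST iteration:
pass 1:
  A via A→a a: +{a}
  B via B→a b: +{a}
  S via S→B: +{a}
  S via S→b A: +{b}
  FIRST[S]={a,b}  FIRST[A]={a}  FIRST[B]={a}
pass 2: done
  FIRST[S]={a,b}  FIRST[A]={a}  FIRST[B]={a}

FOLLOW sets:
initialize: $ ∈ FOLLOW(S)
iter 1:
  A→A A b: FOLLOW(A) ⊇ FIRST(A) = {a}; new: +{a}
  A→A A b: FOLLOW(A) ⊇ FIRST(b) = {b}; new: +{b}
  S→B: FOLLOW(B) ⊇ FOLLOW(S) ⊇ {$}; new: +{$}
  S→B a a: FOLLOW(B) ⊇ FIRST(a) = {a}; new: +{a}
  S→b A: FOLLOW(A) ⊇ FOLLOW(S) ⊇ {$}; new: +{$}
  S: {$}  A: {$,a,b}  B: {$,a}
iter 2: — fixpoint
  S: {$}  A: {$,a,b}  B: {$,a}

FOLLOW(A) = ["$", "a", "b"]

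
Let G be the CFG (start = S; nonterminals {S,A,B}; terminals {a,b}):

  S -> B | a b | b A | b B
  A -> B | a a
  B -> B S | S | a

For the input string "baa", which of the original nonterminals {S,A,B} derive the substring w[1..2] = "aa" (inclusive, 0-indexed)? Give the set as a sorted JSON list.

CNF form of G:
  S -> B S | T0 T1 | T1 A | T1 B | a
  A -> B S | T0 T0 | T0 T1 | T1 A | T1 B | a
  B -> B S | T0 T1 | T1 A | T1 B | a
  T0 -> a
  T1 -> b

Fill CYK table bottom-up (cells [i..j] with 1 ≤ i ≤ j ≤ 2 only):
  [1..1]={A,B,S,T0}  "a"  orig:{A,B,S}
  [2..2]={A,B,S,T0}  "a"  orig:{A,B,S}
  [1..2]={A,B,S}  "aa"

Original NTs in T[1,2] deriving "aa": ["A", "B", "S"]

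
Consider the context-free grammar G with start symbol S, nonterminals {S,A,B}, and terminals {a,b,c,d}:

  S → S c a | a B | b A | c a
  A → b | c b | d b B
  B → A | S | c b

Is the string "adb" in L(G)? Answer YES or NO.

CNF form of G:
  S -> S X7 | T0 T3 | T1 A | T3 B
  A -> T0 T1 | T2 X4 | b
  B -> S X5 | T0 T1 | T0 T3 | T1 A | T2 X6 | T3 B | b
  T0 -> c
  T1 -> b
  T2 -> d
  T3 -> a
  X4 -> T1 B
  X5 -> T0 T3
  X6 -> T1 B
  X7 -> T0 T3

CYK table (by increasing span):
  [0..0]={T3}  "a"  orig:{}
  [1..1]={T2}  "d"  orig:{}
  [2..2]={A,B,T1}  "b"  orig:{A,B}
  [0..1]=∅  "ad"
  [1..2]=∅  "db"
  [0..2]=∅  "adb"

S ∉ T[0,2] ⇒ NO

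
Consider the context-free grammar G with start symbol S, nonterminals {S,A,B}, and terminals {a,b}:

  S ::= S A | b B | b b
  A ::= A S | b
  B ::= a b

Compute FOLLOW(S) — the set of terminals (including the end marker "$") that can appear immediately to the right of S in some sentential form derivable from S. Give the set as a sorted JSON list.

Compute FIRST by fixpoint:
pass 1:
  A via A→b: +{b}
  B via B→a b: +{a}
  S via S→b B: +{b}
  S: {b}  A: {b}  B: {a}
pass 2: (stable)
  S: {b}  A: {b}  B: {a}

FOLLOW iteration:
FOLLOW(S) := {$}
iter 1:
  A→A S: FOLLOW(A) ⊇ FIRST(S) = {b}; new: +{b}
  A→A S: FOLLOW(S) ⊇ FOLLOW(A) ⊇ {b}; new: +{b}
  S→S A: FOLLOW(A) ⊇ FOLLOW(S) ⊇ {$,b}; new: +{$}
  S→b B: FOLLOW(B) ⊇ FOLLOW(S) ⊇ {$,b}; new: +{$,b}
  FOLLOW[S]={$,b}  FOLLOW[A]={$,b}  FOLLOW[B]={$,b}
iter 2: done
  FOLLOW[S]={$,b}  FOLLOW[A]={$,b}  FOLLOW[B]={$,b}

FOLLOW(S) = ["$", "b"]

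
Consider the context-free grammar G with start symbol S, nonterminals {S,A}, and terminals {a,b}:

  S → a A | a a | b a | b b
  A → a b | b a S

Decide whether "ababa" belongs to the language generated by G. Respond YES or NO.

Convert to CNF:
  S -> T0 A | T0 T0 | T1 T0 | T1 T1
  A -> T0 T1 | T1 X2
  T0 -> a
  T1 -> b
  X2 -> T0 S

CYK fill:
  cell(0,0) a: {T0}  orig:{}
  cell(1,1) b: {T1}  orig:{}
  cell(2,2) a: {T0}  orig:{}
  cell(3,3) b: {T1}  orig:{}
  cell(4,4) a: {T0}  orig:{}
  cell(0,1) ab: {A}
  cell(1,2) ba: {S}
  cell(2,3) ab: {A}
  cell(3,4) ba: {S}
  cell(0,2) aba: {X2}  orig:{}
  cell(1,3) bab: ∅
  cell(2,4) aba: {X2}  orig:{}
  cell(0,3) abab: ∅
  cell(1,4) baba: {A}
  cell(0,4) ababa: {S}

S ∈ T[0,4] ⇒ YES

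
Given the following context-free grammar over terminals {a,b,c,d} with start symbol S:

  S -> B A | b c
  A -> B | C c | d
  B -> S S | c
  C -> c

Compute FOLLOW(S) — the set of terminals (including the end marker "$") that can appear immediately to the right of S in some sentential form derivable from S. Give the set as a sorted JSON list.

FIRST iteration:
pass 1:
  A via A→d: +{d}
  B via B→c: +{c}
  C via C→c: +{c}
  S via S→B A: +{c}
  S via S→b c: +{b}
  FIRST(S)={b,c}  FIRST(A)={d}  FIRST(B)={c}  FIRST(C)={c}
pass 2:
  A via A→B: +{c}
  B via B→S S: +{b}
  FIRST(S)={b,c}  FIRST(A)={c,d}  FIRST(B)={b,c}  FIRST(C)={c}
pass 3:
  A via A→B: +{b}
  FIRST(S)={b,c}  FIRST(A)={b,c,d}  FIRST(B)={b,c}  FIRST(C)={c}
pass 4: (no change)
  FIRST(S)={b,c}  FIRST(A)={b,c,d}  FIRST(B)={b,c}  FIRST(C)={c}

FOLLOW iteration:
seed FOLLOW(S) with $
round 1:
  A→C c: FOLLOW(C) ⊇ FIRST(c) = {c}; new: +{c}
  B→S S: FOLLOW(S) ⊇ FIRST(S) = {b,c}; new: +{b,c}
  S→B A: FOLLOW(B) ⊇ FIRST(A) = {b,c,d}; new: +{b,c,d}
  S→B A: FOLLOW(A) ⊇ FOLLOW(S) ⊇ {$,b,c}; new: +{$,b,c}
  FOLLOW[S]={$,b,c}  FOLLOW[A]={$,b,c}  FOLLOW[B]={b,c,d}  FOLLOW[C]={c}
round 2:
  A→B: FOLLOW(B) ⊇ FOLLOW(A) ⊇ {$,b,c}; new: +{$}
  B→S S: FOLLOW(S) ⊇ FOLLOW(B) ⊇ {$,b,c,d}; new: +{d}
  S→B A: FOLLOW(A) ⊇ FOLLOW(S) ⊇ {$,b,c,d}; new: +{d}
  FOLLOW[S]={$,b,c,d}  FOLLOW[A]={$,b,c,d}  FOLLOW[B]={$,b,c,d}  FOLLOW[C]={c}
round 3: (stable)
  FOLLOW[S]={$,b,c,d}  FOLLOW[A]={$,b,c,d}  FOLLOW[B]={$,b,c,d}  FOLLOW[C]={c}

FOLLOW(S) = ["$", "b", "c", "d"]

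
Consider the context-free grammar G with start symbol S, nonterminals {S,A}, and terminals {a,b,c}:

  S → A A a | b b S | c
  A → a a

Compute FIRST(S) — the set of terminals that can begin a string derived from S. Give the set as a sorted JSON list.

Compute FIRST by fixpoint:
pass 1:
  A via A→a a: +{a}
  S via S→A A a: +{a}
  S via S→b b S: +{b}
  S via S→c: +{c}
  FIRST(S)={a,b,c}  FIRST(A)={a}
pass 2: done
  FIRST(S)={a,b,c}  FIRST(A)={a}

FIRST(S) = ["a", "b", "c"]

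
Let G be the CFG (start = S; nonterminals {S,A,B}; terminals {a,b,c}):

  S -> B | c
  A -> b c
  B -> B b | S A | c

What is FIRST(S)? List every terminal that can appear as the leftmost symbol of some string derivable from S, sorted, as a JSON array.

FIRST sets, iterate to fixpoint:
[1]
  A via A→b c: +{b}
  B via B→c: +{c}
  S via S→B: +{c}
  S: {c}  A: {b}  B: {c}
[2] (stable)
  S: {c}  A: {b}  B: {c}

FIRST(S) = ["c"]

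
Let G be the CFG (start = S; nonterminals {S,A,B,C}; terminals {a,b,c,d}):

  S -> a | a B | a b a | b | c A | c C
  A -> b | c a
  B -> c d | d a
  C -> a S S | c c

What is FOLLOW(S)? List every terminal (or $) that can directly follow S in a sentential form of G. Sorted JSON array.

FIRST iteration:
iter 1:
  A via A→b: +{b}
  A via A→c a: +{c}
  B via B→c d: +{c}
  B via B→d a: +{d}
  C via C→a S S: +{a}
  C via C→c c: +{c}
  S via S→a: +{a}
  S via S→b: +{b}
  S via S→c A: +{c}
  FIRST(S)={a,b,c}  FIRST(A)={b,c}  FIRST(B)={c,d}  FIRST(C)={a,c}
iter 2: — fixpoint
  FIRST(S)={a,b,c}  FIRST(A)={b,c}  FIRST(B)={c,d}  FIRST(C)={a,c}

Compute FOLLOW by fixpoint:
FOLLOW(S) := {$}
iter 1:
  C→a S S: FOLLOW(S) ⊇ FIRST(S) = {a,b,c}; new: +{a,b,c}
  S→a B: FOLLOW(B) ⊇ FOLLOW(S) ⊇ {$,a,b,c}; new: +{$,a,b,c}
  S→c A: FOLLOW(A) ⊇ FOLLOW(S) ⊇ {$,a,b,c}; new: +{$,a,b,c}
  S→c C: FOLLOW(C) ⊇ FOLLOW(S) ⊇ {$,a,b,c}; new: +{$,a,b,c}
  FOLLOW(S)={$,a,b,c}  FOLLOW(A)={$,a,b,c}  FOLLOW(B)={$,a,b,c}  FOLLOW(C)={$,a,b,c}
iter 2: — fixpoint
  FOLLOW(S)={$,a,b,c}  FOLLOW(A)={$,a,b,c}  FOLLOW(B)={$,a,b,c}  FOLLOW(C)={$,a,b,c}

FOLLOW(S) = ["$", "a", "b", "c"]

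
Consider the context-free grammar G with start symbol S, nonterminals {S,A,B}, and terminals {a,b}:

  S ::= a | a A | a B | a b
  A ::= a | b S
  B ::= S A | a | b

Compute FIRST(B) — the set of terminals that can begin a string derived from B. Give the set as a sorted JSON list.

FIRST iteration:
round 1:
  A via A→a: +{a}
  A via A→b S: +{b}
  B via B→a: +{a}
  B via B→b: +{b}
  S via S→a: +{a}
  FIRST(S)={a}  FIRST(A)={a,b}  FIRST(B)={a,b}
round 2: (stable)
  FIRST(S)={a}  FIRST(A)={a,b}  FIRST(B)={a,b}

FIRST(B) = ["a", "b"]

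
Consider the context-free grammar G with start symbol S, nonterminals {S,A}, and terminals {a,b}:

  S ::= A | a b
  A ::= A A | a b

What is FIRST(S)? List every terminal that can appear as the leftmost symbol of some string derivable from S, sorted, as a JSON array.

FIRST iteration:
[1]
  A via A→a b: +{a}
  S via S→A: +{a}
  S: {a}  A: {a}
[2] (no change)
  S: {a}  A: {a}

FIRST(S) = ["a"]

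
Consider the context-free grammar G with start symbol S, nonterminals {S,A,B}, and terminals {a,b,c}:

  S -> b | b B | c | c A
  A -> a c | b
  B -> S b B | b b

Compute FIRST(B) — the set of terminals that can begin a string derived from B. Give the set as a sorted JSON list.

FIRST iteration:
[1]
  A via A→a c: +{a}
  A via A→b: +{b}
  B via B→b b: +{b}
  S via S→b: +{b}
  S via S→c: +{c}
  FIRST(S)={b,c}  FIRST(A)={a,b}  FIRST(B)={b}
[2]
  B via B→S b B: +{c}
  FIRST(S)={b,c}  FIRST(A)={a,b}  FIRST(B)={b,c}
[3] — fixpoint
  FIRST(S)={b,c}  FIRST(A)={a,b}  FIRST(B)={b,c}

FIRST(B) = ["b", "c"]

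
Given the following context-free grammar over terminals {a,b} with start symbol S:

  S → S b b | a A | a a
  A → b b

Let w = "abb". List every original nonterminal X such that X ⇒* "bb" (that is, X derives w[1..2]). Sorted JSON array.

Convert to CNF:
  S -> S X2 | T1 A | T1 T1
  A -> T0 T0
  T0 -> b
  T1 -> a
  X2 -> T0 T0

Fill CYK table bottom-up (cells [i..j] with 1 ≤ i ≤ j ≤ 2 only):
  cell(1,1) b: {T0}  orig:{}
  cell(2,2) b: {T0}  orig:{}
  cell(1,2) bb: {A,X2}  orig:{A}

Original NTs in T[1,2] deriving "bb": ["A"]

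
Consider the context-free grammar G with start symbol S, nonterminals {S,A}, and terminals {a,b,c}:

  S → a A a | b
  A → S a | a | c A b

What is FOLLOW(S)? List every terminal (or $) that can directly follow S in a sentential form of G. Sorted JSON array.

FIRST iteration:
round 1:
  A via A→a: +{a}
  A via A→c A b: +{c}
  S via S→a A a: +{a}
  S via S→b: +{b}
  FIRST[S]={a,b}  FIRST[A]={a,c}
round 2:
  A via A→S a: +{b}
  FIRST[S]={a,b}  FIRST[A]={a,b,c}
round 3: (no change)
  FIRST[S]={a,b}  FIRST[A]={a,b,c}

FOLLOW sets:
FOLLOW(S) := {$}
round 1:
  A→S a: FOLLOW(S) ⊇ FIRST(a) = {a}; new: +{a}
  A→c A b: FOLLOW(A) ⊇ FIRST(b) = {b}; new: +{b}
  S→a A a: FOLLOW(A) ⊇ FIRST(a) = {a}; new: +{a}
  S: {$,a}  A: {a,b}
round 2: done
  S: {$,a}  A: {a,b}

FOLLOW(S) = ["$", "a"]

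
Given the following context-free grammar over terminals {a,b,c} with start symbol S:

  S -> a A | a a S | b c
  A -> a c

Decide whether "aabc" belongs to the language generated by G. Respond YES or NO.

Convert to CNF:
  S -> T0 A | T0 X3 | T2 T1
  A -> T0 T1
  T0 -> a
  T1 -> c
  T2 -> b
  X3 -> T0 S

CYK fill:
  [0..0]={T0}  "a"  orig:{}
  [1..1]={T0}  "a"  orig:{}
  [2..2]={T2}  "b"  orig:{}
  [3..3]={T1}  "c"  orig:{}
  [0..1]=∅  "aa"
  [1..2]=∅  "ab"
  [2..3]={S}  "bc"
  [0..2]=∅  "aab"
  [1..3]={X3}  "abc"  orig:{}
  [0..3]={S}  "aabc"

S ∈ T[0,3] ⇒ YES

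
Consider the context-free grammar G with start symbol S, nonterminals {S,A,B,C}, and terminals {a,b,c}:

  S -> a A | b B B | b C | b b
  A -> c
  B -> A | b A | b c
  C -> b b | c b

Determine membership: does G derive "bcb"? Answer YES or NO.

CNF form of G:
  S -> T0 C | T0 T0 | T0 X3 | T2 A
  A -> c
  B -> T0 A | T0 T1 | c
  C -> T0 T0 | T1 T0
  T0 -> b
  T1 -> c
  T2 -> a
  X3 -> B B

CYK fill:
  T[0,0] 'b' = {T0}  orig:{}
  T[1,1] 'c' = {A,B,T1}  orig:{A,B}
  T[2,2] 'b' = {T0}  orig:{}
  T[0,1] 'bc' = {B}
  T[1,2] 'cb' = {C}
  T[0,2] 'bcb' = {S}

S ∈ T[0,2] ⇒ YES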